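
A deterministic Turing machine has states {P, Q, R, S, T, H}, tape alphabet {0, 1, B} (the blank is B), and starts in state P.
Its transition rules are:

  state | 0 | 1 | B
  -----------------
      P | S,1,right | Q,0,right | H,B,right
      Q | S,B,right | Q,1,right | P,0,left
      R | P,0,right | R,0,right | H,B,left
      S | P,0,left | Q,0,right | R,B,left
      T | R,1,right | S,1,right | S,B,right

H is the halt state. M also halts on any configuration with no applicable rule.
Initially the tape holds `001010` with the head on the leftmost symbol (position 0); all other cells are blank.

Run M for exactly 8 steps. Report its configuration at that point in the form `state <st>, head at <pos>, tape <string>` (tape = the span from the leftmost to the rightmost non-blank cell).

state S, head at 6, tape 0B0B0

P | [0]01010B   read 0 → write 1, move right, go to S
S | 1[0]1010B   read 0 → write 0, move left, go to P
P | [1]01010B   read 1 → write 0, move right, go to Q
Q | 0[0]1010B   read 0 → write B, move right, go to S
S | 0B[1]010B   read 1 → write 0, move right, go to Q
Q | 0B0[0]10B   read 0 → write B, move right, go to S
S | 0B0B[1]0B   read 1 → write 0, move right, go to Q
Q | 0B0B0[0]B   read 0 → write B, move right, go to S
S | 0B0B0B[B]
After 8 steps: state S, head at 6, tape 0B0B0.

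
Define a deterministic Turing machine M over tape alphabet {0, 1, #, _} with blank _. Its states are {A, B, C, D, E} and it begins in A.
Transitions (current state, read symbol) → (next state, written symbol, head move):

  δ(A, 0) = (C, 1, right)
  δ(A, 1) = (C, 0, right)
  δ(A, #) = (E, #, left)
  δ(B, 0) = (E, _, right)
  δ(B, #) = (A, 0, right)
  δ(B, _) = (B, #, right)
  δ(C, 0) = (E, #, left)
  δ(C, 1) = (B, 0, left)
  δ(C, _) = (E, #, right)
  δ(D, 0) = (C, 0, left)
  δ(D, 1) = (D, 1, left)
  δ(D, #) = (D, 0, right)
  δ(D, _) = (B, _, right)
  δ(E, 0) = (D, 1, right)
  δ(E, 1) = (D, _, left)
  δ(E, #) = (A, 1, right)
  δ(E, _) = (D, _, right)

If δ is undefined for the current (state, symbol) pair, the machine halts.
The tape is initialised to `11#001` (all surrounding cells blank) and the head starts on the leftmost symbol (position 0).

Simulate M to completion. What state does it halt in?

A | [1]1#001   read 1 → write 0, move right, go to C
C | 0[1]#001   read 1 → write 0, move left, go to B
B | [0]0#001   read 0 → write _, move right, go to E
E | _[0]#001   read 0 → write 1, move right, go to D
D | _1[#]001   read # → write 0, move right, go to D
D | _10[0]01   read 0 → write 0, move left, go to C
C | _1[0]001   read 0 → write #, move left, go to E
E | _[1]#001   read 1 → write _, move left, go to D
D | [_]_#001   read _ → write _, move right, go to B
B | _[_]#001   read _ → write #, move right, go to B
B | _#[#]001   read # → write 0, move right, go to A
A | _#0[0]01   read 0 → write 1, move right, go to C
C | _#01[0]1   read 0 → write #, move left, go to E
E | _#0[1]#1   read 1 → write _, move left, go to D
D | _#[0]_#1   read 0 → write 0, move left, go to C
C | _[#]0_#1
No transition is defined for (C, #); M halts in state C.

C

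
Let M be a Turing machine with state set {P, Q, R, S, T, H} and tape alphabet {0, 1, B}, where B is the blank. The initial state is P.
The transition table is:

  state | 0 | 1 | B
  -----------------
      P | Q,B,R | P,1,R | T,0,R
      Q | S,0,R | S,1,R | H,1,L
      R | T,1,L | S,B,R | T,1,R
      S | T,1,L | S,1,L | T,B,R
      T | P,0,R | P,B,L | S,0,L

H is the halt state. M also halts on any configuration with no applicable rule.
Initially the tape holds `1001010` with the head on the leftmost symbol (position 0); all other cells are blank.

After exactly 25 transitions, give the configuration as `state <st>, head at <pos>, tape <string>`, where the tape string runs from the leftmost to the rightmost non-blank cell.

state T, head at -3, tape 0110111010

P | BBBB[1]001010   read 1 → write 1, move R, go to P
P | BBBB1[0]01010   read 0 → write B, move R, go to Q
Q | BBBB1B[0]1010   read 0 → write 0, move R, go to S
S | BBBB1B0[1]010   read 1 → write 1, move L, go to S
S | BBBB1B[0]1010   read 0 → write 1, move L, go to T
T | BBBB1[B]11010   read B → write 0, move L, go to S
S | BBBB[1]011010   read 1 → write 1, move L, go to S
S | BBB[B]1011010   read B → write B, move R, go to T
T | BBBB[1]011010   read 1 → write B, move L, go to P
P | BBB[B]B011010   read B → write 0, move R, go to T
T | BBB0[B]011010   read B → write 0, move L, go to S
S | BBB[0]0011010   read 0 → write 1, move L, go to T
T | BB[B]10011010   read B → write 0, move L, go to S
S | B[B]010011010   read B → write B, move R, go to T
T | BB[0]10011010   read 0 → write 0, move R, go to P
P | BB0[1]0011010   read 1 → write 1, move R, go to P
P | BB01[0]011010   read 0 → write B, move R, go to Q
Q | BB01B[0]11010   read 0 → write 0, move R, go to S
S | BB01B0[1]1010   read 1 → write 1, move L, go to S
S | BB01B[0]11010   read 0 → write 1, move L, go to T
T | BB01[B]111010   read B → write 0, move L, go to S
S | BB0[1]0111010   read 1 → write 1, move L, go to S
S | BB[0]10111010   read 0 → write 1, move L, go to T
T | B[B]110111010   read B → write 0, move L, go to S
S | [B]0110111010   read B → write B, move R, go to T
T | B[0]110111010
After 25 steps: state T, head at -3, tape 0110111010.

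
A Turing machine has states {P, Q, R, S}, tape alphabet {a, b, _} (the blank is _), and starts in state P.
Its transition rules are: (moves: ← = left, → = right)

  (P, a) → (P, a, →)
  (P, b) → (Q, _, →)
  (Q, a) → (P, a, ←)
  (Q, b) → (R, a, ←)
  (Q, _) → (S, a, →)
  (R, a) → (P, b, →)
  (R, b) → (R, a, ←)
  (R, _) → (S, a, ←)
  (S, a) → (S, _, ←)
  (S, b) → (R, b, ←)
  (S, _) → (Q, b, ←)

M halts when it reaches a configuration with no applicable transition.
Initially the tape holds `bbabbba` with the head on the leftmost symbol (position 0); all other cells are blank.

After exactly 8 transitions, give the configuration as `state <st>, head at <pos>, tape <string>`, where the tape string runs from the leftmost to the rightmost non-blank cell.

P | __[b]babbba   read b → write _, move →, go to Q
Q | ___[b]abbba   read b → write a, move ←, go to R
R | __[_]aabbba   read _ → write a, move ←, go to S
S | _[_]aaabbba   read _ → write b, move ←, go to Q
Q | [_]baaabbba   read _ → write a, move →, go to S
S | a[b]aaabbba   read b → write b, move ←, go to R
R | [a]baaabbba   read a → write b, move →, go to P
P | b[b]aaabbba   read b → write _, move →, go to Q
Q | b_[a]aabbba
After 8 steps: state Q, head at 0, tape b_aaabbba.

state Q, head at 0, tape b_aaabbba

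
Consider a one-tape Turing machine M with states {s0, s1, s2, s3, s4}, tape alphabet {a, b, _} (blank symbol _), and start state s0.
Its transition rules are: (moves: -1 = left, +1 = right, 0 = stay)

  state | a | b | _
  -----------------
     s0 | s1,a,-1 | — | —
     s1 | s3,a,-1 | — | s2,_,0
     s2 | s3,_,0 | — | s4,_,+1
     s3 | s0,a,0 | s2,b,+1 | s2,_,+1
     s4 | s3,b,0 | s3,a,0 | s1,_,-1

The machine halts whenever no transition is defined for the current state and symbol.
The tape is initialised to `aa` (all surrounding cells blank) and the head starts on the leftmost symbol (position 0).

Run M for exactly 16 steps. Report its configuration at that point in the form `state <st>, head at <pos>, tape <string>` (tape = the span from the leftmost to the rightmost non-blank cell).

s0 | _[a]a__   read a → write a, move -1, go to s1
s1 | [_]aa__   read _ → write _, move 0, go to s2
s2 | [_]aa__   read _ → write _, move +1, go to s4
s4 | _[a]a__   read a → write b, move 0, go to s3
s3 | _[b]a__   read b → write b, move +1, go to s2
s2 | _b[a]__   read a → write _, move 0, go to s3
s3 | _b[_]__   read _ → write _, move +1, go to s2
s2 | _b_[_]_   read _ → write _, move +1, go to s4
s4 | _b__[_]   read _ → write _, move -1, go to s1
s1 | _b_[_]_   read _ → write _, move 0, go to s2
s2 | _b_[_]_   read _ → write _, move +1, go to s4
s4 | _b__[_]   read _ → write _, move -1, go to s1
s1 | _b_[_]_   read _ → write _, move 0, go to s2
s2 | _b_[_]_   read _ → write _, move +1, go to s4
s4 | _b__[_]   read _ → write _, move -1, go to s1
s1 | _b_[_]_   read _ → write _, move 0, go to s2
s2 | _b_[_]_
After 16 steps: state s2, head at 2, tape b.

state s2, head at 2, tape b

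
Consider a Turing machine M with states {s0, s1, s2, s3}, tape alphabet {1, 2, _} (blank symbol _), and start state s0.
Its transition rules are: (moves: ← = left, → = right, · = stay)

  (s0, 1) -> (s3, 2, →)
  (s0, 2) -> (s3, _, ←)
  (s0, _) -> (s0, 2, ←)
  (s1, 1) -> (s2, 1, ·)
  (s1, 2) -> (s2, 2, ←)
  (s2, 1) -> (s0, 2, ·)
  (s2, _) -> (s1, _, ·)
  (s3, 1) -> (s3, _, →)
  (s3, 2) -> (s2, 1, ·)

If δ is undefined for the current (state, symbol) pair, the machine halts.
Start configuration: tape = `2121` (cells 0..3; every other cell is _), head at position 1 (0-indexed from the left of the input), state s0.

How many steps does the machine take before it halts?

10

s0 | _2[1]21   read 1 → write 2, move →, go to s3
s3 | _22[2]1   read 2 → write 1, move ·, go to s2
s2 | _22[1]1   read 1 → write 2, move ·, go to s0
s0 | _22[2]1   read 2 → write _, move ←, go to s3
s3 | _2[2]_1   read 2 → write 1, move ·, go to s2
s2 | _2[1]_1   read 1 → write 2, move ·, go to s0
s0 | _2[2]_1   read 2 → write _, move ←, go to s3
s3 | _[2]__1   read 2 → write 1, move ·, go to s2
s2 | _[1]__1   read 1 → write 2, move ·, go to s0
s0 | _[2]__1   read 2 → write _, move ←, go to s3
s3 | [_]___1
M halts after 10 transitions.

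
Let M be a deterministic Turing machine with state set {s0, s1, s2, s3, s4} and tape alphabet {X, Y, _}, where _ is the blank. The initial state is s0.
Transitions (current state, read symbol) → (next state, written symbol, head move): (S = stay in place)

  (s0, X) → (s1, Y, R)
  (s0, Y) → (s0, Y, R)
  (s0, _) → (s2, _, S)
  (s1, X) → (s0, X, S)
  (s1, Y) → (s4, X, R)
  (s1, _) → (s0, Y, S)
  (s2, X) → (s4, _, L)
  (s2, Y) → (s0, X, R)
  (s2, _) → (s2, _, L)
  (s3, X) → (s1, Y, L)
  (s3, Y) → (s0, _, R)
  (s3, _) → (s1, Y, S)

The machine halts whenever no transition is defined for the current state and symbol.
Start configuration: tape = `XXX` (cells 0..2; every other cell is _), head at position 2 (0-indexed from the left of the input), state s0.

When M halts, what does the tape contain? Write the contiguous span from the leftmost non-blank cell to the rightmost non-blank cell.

XXY

state=s0 head=2 tape=XX[X]__   (s0,X)→(s1,Y,R)
state=s1 head=3 tape=XXY[_]_   (s1,_)→(s0,Y,S)
state=s0 head=3 tape=XXY[Y]_   (s0,Y)→(s0,Y,R)
state=s0 head=4 tape=XXYY[_]   (s0,_)→(s2,_,S)
state=s2 head=4 tape=XXYY[_]   (s2,_)→(s2,_,L)
state=s2 head=3 tape=XXY[Y]_   (s2,Y)→(s0,X,R)
state=s0 head=4 tape=XXYX[_]   (s0,_)→(s2,_,S)
state=s2 head=4 tape=XXYX[_]   (s2,_)→(s2,_,L)
state=s2 head=3 tape=XXY[X]_   (s2,X)→(s4,_,L)
state=s4 head=2 tape=XX[Y]__
The non-blank tape span at halt is XXY.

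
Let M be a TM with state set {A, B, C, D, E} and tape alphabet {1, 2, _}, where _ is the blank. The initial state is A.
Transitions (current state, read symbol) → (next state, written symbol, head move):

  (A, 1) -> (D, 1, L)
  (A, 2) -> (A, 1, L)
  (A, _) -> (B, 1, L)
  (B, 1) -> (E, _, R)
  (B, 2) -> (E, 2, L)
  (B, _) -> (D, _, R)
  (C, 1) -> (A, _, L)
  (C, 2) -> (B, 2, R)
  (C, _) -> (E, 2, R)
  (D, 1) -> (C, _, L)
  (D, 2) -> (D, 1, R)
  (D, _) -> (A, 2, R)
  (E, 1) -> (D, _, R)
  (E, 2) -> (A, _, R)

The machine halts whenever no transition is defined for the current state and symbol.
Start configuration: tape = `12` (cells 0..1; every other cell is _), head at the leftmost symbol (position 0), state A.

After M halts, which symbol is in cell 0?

_

A | ___[1]2   read 1 → write 1, move L, go to D
D | __[_]12   read _ → write 2, move R, go to A
A | __2[1]2   read 1 → write 1, move L, go to D
D | __[2]12   read 2 → write 1, move R, go to D
D | __1[1]2   read 1 → write _, move L, go to C
C | __[1]_2   read 1 → write _, move L, go to A
A | _[_]__2   read _ → write 1, move L, go to B
B | [_]1__2   read _ → write _, move R, go to D
D | _[1]__2   read 1 → write _, move L, go to C
C | [_]___2   read _ → write 2, move R, go to E
E | 2[_]__2
Cell 0 holds _ when M halts.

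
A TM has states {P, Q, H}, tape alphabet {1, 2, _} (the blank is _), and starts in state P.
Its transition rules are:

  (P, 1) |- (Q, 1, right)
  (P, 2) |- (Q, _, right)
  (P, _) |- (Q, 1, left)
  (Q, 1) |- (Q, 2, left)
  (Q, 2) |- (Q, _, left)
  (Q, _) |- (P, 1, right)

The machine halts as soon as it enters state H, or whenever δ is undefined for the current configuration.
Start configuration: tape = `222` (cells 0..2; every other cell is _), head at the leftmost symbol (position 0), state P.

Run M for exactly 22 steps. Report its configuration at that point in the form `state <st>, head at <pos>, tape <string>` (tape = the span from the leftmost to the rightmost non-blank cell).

state=P head=0 tape=__[2]22   (P,2)→(Q,_,right)
state=Q head=1 tape=___[2]2   (Q,2)→(Q,_,left)
state=Q head=0 tape=__[_]_2   (Q,_)→(P,1,right)
state=P head=1 tape=__1[_]2   (P,_)→(Q,1,left)
state=Q head=0 tape=__[1]12   (Q,1)→(Q,2,left)
state=Q head=-1 tape=_[_]212   (Q,_)→(P,1,right)
state=P head=0 tape=_1[2]12   (P,2)→(Q,_,right)
state=Q head=1 tape=_1_[1]2   (Q,1)→(Q,2,left)
state=Q head=0 tape=_1[_]22   (Q,_)→(P,1,right)
state=P head=1 tape=_11[2]2   (P,2)→(Q,_,right)
state=Q head=2 tape=_11_[2]   (Q,2)→(Q,_,left)
state=Q head=1 tape=_11[_]_   (Q,_)→(P,1,right)
state=P head=2 tape=_111[_]   (P,_)→(Q,1,left)
state=Q head=1 tape=_11[1]1   (Q,1)→(Q,2,left)
state=Q head=0 tape=_1[1]21   (Q,1)→(Q,2,left)
state=Q head=-1 tape=_[1]221   (Q,1)→(Q,2,left)
state=Q head=-2 tape=[_]2221   (Q,_)→(P,1,right)
state=P head=-1 tape=1[2]221   (P,2)→(Q,_,right)
state=Q head=0 tape=1_[2]21   (Q,2)→(Q,_,left)
state=Q head=-1 tape=1[_]_21   (Q,_)→(P,1,right)
state=P head=0 tape=11[_]21   (P,_)→(Q,1,left)
state=Q head=-1 tape=1[1]121   (Q,1)→(Q,2,left)
state=Q head=-2 tape=[1]2121
After 22 steps: state Q, head at -2, tape 12121.

state Q, head at -2, tape 12121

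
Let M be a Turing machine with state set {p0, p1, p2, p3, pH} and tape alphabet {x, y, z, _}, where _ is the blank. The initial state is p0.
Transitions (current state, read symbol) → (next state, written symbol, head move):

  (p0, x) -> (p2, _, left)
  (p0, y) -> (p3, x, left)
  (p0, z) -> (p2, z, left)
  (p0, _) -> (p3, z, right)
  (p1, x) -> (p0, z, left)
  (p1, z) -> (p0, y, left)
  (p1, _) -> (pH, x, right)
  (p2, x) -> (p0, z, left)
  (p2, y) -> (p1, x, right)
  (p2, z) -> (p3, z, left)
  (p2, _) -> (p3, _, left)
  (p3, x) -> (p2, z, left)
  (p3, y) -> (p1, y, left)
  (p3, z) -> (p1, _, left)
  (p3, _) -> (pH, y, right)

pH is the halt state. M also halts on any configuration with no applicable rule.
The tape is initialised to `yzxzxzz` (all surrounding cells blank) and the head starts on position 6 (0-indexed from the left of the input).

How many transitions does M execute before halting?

8

p0 | _yzxzxz[z]   read z → write z, move left, go to p2
p2 | _yzxzx[z]z   read z → write z, move left, go to p3
p3 | _yzxz[x]zz   read x → write z, move left, go to p2
p2 | _yzx[z]zzz   read z → write z, move left, go to p3
p3 | _yz[x]zzzz   read x → write z, move left, go to p2
p2 | _y[z]zzzzz   read z → write z, move left, go to p3
p3 | _[y]zzzzzz   read y → write y, move left, go to p1
p1 | [_]yzzzzzz   read _ → write x, move right, go to pH
pH | x[y]zzzzzz
M halts after 8 transitions.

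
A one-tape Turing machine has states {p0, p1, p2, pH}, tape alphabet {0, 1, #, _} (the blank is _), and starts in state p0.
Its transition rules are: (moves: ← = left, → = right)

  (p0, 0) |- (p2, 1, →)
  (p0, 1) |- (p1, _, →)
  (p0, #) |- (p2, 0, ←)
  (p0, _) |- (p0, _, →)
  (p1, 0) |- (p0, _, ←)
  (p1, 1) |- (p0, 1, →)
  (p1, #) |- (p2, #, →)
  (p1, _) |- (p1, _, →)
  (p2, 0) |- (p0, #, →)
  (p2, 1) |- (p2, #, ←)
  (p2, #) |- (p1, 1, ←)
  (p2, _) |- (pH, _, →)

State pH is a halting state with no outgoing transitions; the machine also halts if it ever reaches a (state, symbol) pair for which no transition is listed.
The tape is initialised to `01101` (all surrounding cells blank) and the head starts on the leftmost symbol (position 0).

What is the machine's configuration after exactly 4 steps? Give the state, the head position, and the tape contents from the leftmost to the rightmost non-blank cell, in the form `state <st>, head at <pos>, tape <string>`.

state pH, head at 0, tape ##101

p0 | _[0]1101   read 0 → write 1, move →, go to p2
p2 | _1[1]101   read 1 → write #, move ←, go to p2
p2 | _[1]#101   read 1 → write #, move ←, go to p2
p2 | [_]##101   read _ → write _, move →, go to pH
pH | _[#]#101
After 4 steps: state pH, head at 0, tape ##101.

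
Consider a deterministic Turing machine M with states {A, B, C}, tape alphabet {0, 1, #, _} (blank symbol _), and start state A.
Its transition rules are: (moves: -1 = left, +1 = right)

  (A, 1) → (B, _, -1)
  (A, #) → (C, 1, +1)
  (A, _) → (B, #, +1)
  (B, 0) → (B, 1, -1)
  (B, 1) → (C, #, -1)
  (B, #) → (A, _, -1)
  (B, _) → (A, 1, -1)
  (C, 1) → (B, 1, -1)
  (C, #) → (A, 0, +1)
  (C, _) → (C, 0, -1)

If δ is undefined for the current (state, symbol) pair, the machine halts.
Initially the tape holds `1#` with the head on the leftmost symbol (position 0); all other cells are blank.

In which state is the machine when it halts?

A | ____[1]#   read 1 → write _, move -1, go to B
B | ___[_]_#   read _ → write 1, move -1, go to A
A | __[_]1_#   read _ → write #, move +1, go to B
B | __#[1]_#   read 1 → write #, move -1, go to C
C | __[#]#_#   read # → write 0, move +1, go to A
A | __0[#]_#   read # → write 1, move +1, go to C
C | __01[_]#   read _ → write 0, move -1, go to C
C | __0[1]0#   read 1 → write 1, move -1, go to B
B | __[0]10#   read 0 → write 1, move -1, go to B
B | _[_]110#   read _ → write 1, move -1, go to A
A | [_]1110#   read _ → write #, move +1, go to B
B | #[1]110#   read 1 → write #, move -1, go to C
C | [#]#110#   read # → write 0, move +1, go to A
A | 0[#]110#   read # → write 1, move +1, go to C
C | 01[1]10#   read 1 → write 1, move -1, go to B
B | 0[1]110#   read 1 → write #, move -1, go to C
C | [0]#110#
No transition is defined for (C, 0); M halts in state C.

C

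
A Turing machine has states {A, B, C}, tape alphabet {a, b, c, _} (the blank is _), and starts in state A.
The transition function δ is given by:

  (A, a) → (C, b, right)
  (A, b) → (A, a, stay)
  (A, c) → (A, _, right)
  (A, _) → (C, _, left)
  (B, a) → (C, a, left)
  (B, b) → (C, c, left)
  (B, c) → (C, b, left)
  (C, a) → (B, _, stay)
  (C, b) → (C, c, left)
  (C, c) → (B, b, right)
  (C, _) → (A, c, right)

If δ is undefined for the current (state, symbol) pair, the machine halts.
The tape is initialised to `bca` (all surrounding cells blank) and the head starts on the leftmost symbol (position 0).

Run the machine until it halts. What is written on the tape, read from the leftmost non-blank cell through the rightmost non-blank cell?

c__bb

state=A head=0 tape=_[b]ca__   (A,b)→(A,a,stay)
state=A head=0 tape=_[a]ca__   (A,a)→(C,b,right)
state=C head=1 tape=_b[c]a__   (C,c)→(B,b,right)
state=B head=2 tape=_bb[a]__   (B,a)→(C,a,left)
state=C head=1 tape=_b[b]a__   (C,b)→(C,c,left)
state=C head=0 tape=_[b]ca__   (C,b)→(C,c,left)
state=C head=-1 tape=[_]cca__   (C,_)→(A,c,right)
state=A head=0 tape=c[c]ca__   (A,c)→(A,_,right)
state=A head=1 tape=c_[c]a__   (A,c)→(A,_,right)
state=A head=2 tape=c__[a]__   (A,a)→(C,b,right)
state=C head=3 tape=c__b[_]_   (C,_)→(A,c,right)
state=A head=4 tape=c__bc[_]   (A,_)→(C,_,left)
state=C head=3 tape=c__b[c]_   (C,c)→(B,b,right)
state=B head=4 tape=c__bb[_]
The non-blank tape span at halt is c__bb.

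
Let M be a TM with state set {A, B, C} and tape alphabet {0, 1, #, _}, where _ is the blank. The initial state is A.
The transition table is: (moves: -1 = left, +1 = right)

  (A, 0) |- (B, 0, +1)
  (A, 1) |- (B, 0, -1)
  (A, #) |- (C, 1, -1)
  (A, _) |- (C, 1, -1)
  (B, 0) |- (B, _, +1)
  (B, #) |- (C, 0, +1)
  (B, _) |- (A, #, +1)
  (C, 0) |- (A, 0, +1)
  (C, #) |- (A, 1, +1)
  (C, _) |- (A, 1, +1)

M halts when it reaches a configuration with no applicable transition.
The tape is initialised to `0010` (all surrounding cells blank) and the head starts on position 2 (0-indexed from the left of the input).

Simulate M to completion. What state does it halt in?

A | 00[1]0__   read 1 → write 0, move -1, go to B
B | 0[0]00__   read 0 → write _, move +1, go to B
B | 0_[0]0__   read 0 → write _, move +1, go to B
B | 0__[0]__   read 0 → write _, move +1, go to B
B | 0___[_]_   read _ → write #, move +1, go to A
A | 0___#[_]   read _ → write 1, move -1, go to C
C | 0___[#]1   read # → write 1, move +1, go to A
A | 0___1[1]   read 1 → write 0, move -1, go to B
B | 0___[1]0
No transition is defined for (B, 1); M halts in state B.

B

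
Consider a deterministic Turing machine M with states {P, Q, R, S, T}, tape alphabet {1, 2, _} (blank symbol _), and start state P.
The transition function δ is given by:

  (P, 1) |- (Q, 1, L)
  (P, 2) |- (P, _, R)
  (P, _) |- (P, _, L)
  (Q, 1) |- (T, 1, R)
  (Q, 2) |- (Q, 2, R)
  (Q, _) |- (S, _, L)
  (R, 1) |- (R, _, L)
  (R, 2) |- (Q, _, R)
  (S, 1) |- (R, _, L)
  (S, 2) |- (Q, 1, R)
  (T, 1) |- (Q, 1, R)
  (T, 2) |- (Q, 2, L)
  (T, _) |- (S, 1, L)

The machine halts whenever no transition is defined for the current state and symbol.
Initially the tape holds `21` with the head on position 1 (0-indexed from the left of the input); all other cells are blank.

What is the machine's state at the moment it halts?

S

P | 2[1]_   read 1 → write 1, move L, go to Q
Q | [2]1_   read 2 → write 2, move R, go to Q
Q | 2[1]_   read 1 → write 1, move R, go to T
T | 21[_]   read _ → write 1, move L, go to S
S | 2[1]1   read 1 → write _, move L, go to R
R | [2]_1   read 2 → write _, move R, go to Q
Q | _[_]1   read _ → write _, move L, go to S
S | [_]_1
No transition is defined for (S, _); M halts in state S.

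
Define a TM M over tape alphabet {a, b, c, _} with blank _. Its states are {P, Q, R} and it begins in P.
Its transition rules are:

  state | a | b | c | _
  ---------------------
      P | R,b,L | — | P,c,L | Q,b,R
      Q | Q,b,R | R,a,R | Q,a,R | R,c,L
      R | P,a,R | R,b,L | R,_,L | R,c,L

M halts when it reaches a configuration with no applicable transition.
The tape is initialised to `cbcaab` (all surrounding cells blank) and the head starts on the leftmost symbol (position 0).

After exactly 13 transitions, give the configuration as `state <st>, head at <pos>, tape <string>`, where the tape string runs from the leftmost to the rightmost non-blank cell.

state P, head at 5, tape baabbbac

P | _[c]bcaab_   read c → write c, move L, go to P
P | [_]cbcaab_   read _ → write b, move R, go to Q
Q | b[c]bcaab_   read c → write a, move R, go to Q
Q | ba[b]caab_   read b → write a, move R, go to R
R | baa[c]aab_   read c → write _, move L, go to R
R | ba[a]_aab_   read a → write a, move R, go to P
P | baa[_]aab_   read _ → write b, move R, go to Q
Q | baab[a]ab_   read a → write b, move R, go to Q
Q | baabb[a]b_   read a → write b, move R, go to Q
Q | baabbb[b]_   read b → write a, move R, go to R
R | baabbba[_]   read _ → write c, move L, go to R
R | baabbb[a]c   read a → write a, move R, go to P
P | baabbba[c]   read c → write c, move L, go to P
P | baabbb[a]c
After 13 steps: state P, head at 5, tape baabbbac.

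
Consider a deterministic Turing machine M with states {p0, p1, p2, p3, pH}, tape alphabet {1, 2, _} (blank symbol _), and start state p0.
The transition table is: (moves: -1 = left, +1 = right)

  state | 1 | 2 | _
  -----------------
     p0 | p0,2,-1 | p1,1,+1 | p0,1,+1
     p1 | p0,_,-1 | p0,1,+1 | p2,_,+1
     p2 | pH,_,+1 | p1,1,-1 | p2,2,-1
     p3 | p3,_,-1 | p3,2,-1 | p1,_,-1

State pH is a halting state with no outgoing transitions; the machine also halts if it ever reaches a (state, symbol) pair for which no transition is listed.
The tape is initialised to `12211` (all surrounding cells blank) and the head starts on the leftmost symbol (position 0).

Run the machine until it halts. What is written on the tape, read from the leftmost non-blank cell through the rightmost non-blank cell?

state=p0 head=0 tape=___[1]2211__   (p0,1)→(p0,2,-1)
state=p0 head=-1 tape=__[_]22211__   (p0,_)→(p0,1,+1)
state=p0 head=0 tape=__1[2]2211__   (p0,2)→(p1,1,+1)
state=p1 head=1 tape=__11[2]211__   (p1,2)→(p0,1,+1)
state=p0 head=2 tape=__111[2]11__   (p0,2)→(p1,1,+1)
state=p1 head=3 tape=__1111[1]1__   (p1,1)→(p0,_,-1)
state=p0 head=2 tape=__111[1]_1__   (p0,1)→(p0,2,-1)
state=p0 head=1 tape=__11[1]2_1__   (p0,1)→(p0,2,-1)
state=p0 head=0 tape=__1[1]22_1__   (p0,1)→(p0,2,-1)
state=p0 head=-1 tape=__[1]222_1__   (p0,1)→(p0,2,-1)
state=p0 head=-2 tape=_[_]2222_1__   (p0,_)→(p0,1,+1)
state=p0 head=-1 tape=_1[2]222_1__   (p0,2)→(p1,1,+1)
state=p1 head=0 tape=_11[2]22_1__   (p1,2)→(p0,1,+1)
state=p0 head=1 tape=_111[2]2_1__   (p0,2)→(p1,1,+1)
state=p1 head=2 tape=_1111[2]_1__   (p1,2)→(p0,1,+1)
state=p0 head=3 tape=_11111[_]1__   (p0,_)→(p0,1,+1)
state=p0 head=4 tape=_111111[1]__   (p0,1)→(p0,2,-1)
state=p0 head=3 tape=_11111[1]2__   (p0,1)→(p0,2,-1)
state=p0 head=2 tape=_1111[1]22__   (p0,1)→(p0,2,-1)
state=p0 head=1 tape=_111[1]222__   (p0,1)→(p0,2,-1)
state=p0 head=0 tape=_11[1]2222__   (p0,1)→(p0,2,-1)
state=p0 head=-1 tape=_1[1]22222__   (p0,1)→(p0,2,-1)
state=p0 head=-2 tape=_[1]222222__   (p0,1)→(p0,2,-1)
state=p0 head=-3 tape=[_]2222222__   (p0,_)→(p0,1,+1)
state=p0 head=-2 tape=1[2]222222__   (p0,2)→(p1,1,+1)
state=p1 head=-1 tape=11[2]22222__   (p1,2)→(p0,1,+1)
state=p0 head=0 tape=111[2]2222__   (p0,2)→(p1,1,+1)
state=p1 head=1 tape=1111[2]222__   (p1,2)→(p0,1,+1)
state=p0 head=2 tape=11111[2]22__   (p0,2)→(p1,1,+1)
state=p1 head=3 tape=111111[2]2__   (p1,2)→(p0,1,+1)
state=p0 head=4 tape=1111111[2]__   (p0,2)→(p1,1,+1)
state=p1 head=5 tape=11111111[_]_   (p1,_)→(p2,_,+1)
state=p2 head=6 tape=11111111_[_]   (p2,_)→(p2,2,-1)
state=p2 head=5 tape=11111111[_]2   (p2,_)→(p2,2,-1)
state=p2 head=4 tape=1111111[1]22   (p2,1)→(pH,_,+1)
state=pH head=5 tape=1111111_[2]2
The non-blank tape span at halt is 1111111_22.

1111111_22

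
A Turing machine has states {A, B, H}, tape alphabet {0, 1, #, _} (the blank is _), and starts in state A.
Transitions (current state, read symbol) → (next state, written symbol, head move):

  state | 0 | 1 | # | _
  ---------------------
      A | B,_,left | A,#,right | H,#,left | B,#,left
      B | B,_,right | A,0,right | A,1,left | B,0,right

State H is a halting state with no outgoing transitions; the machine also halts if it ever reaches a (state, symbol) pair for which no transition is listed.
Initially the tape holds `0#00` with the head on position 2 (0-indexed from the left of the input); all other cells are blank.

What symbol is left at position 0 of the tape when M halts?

#

state=A head=2 tape=___0#[0]0   (A,0)→(B,_,left)
state=B head=1 tape=___0[#]_0   (B,#)→(A,1,left)
state=A head=0 tape=___[0]1_0   (A,0)→(B,_,left)
state=B head=-1 tape=__[_]_1_0   (B,_)→(B,0,right)
state=B head=0 tape=__0[_]1_0   (B,_)→(B,0,right)
state=B head=1 tape=__00[1]_0   (B,1)→(A,0,right)
state=A head=2 tape=__000[_]0   (A,_)→(B,#,left)
state=B head=1 tape=__00[0]#0   (B,0)→(B,_,right)
state=B head=2 tape=__00_[#]0   (B,#)→(A,1,left)
state=A head=1 tape=__00[_]10   (A,_)→(B,#,left)
state=B head=0 tape=__0[0]#10   (B,0)→(B,_,right)
state=B head=1 tape=__0_[#]10   (B,#)→(A,1,left)
state=A head=0 tape=__0[_]110   (A,_)→(B,#,left)
state=B head=-1 tape=__[0]#110   (B,0)→(B,_,right)
state=B head=0 tape=___[#]110   (B,#)→(A,1,left)
state=A head=-1 tape=__[_]1110   (A,_)→(B,#,left)
state=B head=-2 tape=_[_]#1110   (B,_)→(B,0,right)
state=B head=-1 tape=_0[#]1110   (B,#)→(A,1,left)
state=A head=-2 tape=_[0]11110   (A,0)→(B,_,left)
state=B head=-3 tape=[_]_11110   (B,_)→(B,0,right)
state=B head=-2 tape=0[_]11110   (B,_)→(B,0,right)
state=B head=-1 tape=00[1]1110   (B,1)→(A,0,right)
state=A head=0 tape=000[1]110   (A,1)→(A,#,right)
state=A head=1 tape=000#[1]10   (A,1)→(A,#,right)
state=A head=2 tape=000##[1]0   (A,1)→(A,#,right)
state=A head=3 tape=000###[0]   (A,0)→(B,_,left)
state=B head=2 tape=000##[#]_   (B,#)→(A,1,left)
state=A head=1 tape=000#[#]1_   (A,#)→(H,#,left)
state=H head=0 tape=000[#]#1_
Cell 0 holds # when M halts.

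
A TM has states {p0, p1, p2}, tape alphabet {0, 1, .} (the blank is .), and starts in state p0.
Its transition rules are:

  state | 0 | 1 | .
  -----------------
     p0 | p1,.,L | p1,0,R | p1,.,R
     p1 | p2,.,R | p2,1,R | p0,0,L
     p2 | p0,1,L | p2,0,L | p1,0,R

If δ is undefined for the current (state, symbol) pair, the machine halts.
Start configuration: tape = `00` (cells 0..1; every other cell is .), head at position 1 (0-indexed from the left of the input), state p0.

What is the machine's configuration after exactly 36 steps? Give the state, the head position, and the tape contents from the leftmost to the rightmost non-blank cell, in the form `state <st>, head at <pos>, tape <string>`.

p0 | .0[0].....   read 0 → write ., move L, go to p1
p1 | .[0]......   read 0 → write ., move R, go to p2
p2 | ..[.].....   read . → write 0, move R, go to p1
p1 | ..0[.]....   read . → write 0, move L, go to p0
p0 | ..[0]0....   read 0 → write ., move L, go to p1
p1 | .[.].0....   read . → write 0, move L, go to p0
p0 | [.]0.0....   read . → write ., move R, go to p1
p1 | .[0].0....   read 0 → write ., move R, go to p2
p2 | ..[.]0....   read . → write 0, move R, go to p1
p1 | ..0[0]....   read 0 → write ., move R, go to p2
p2 | ..0.[.]...   read . → write 0, move R, go to p1
p1 | ..0.0[.]..   read . → write 0, move L, go to p0
p0 | ..0.[0]0..   read 0 → write ., move L, go to p1
p1 | ..0[.].0..   read . → write 0, move L, go to p0
p0 | ..[0]0.0..   read 0 → write ., move L, go to p1
p1 | .[.].0.0..   read . → write 0, move L, go to p0
p0 | [.]0.0.0..   read . → write ., move R, go to p1
p1 | .[0].0.0..   read 0 → write ., move R, go to p2
p2 | ..[.]0.0..   read . → write 0, move R, go to p1
p1 | ..0[0].0..   read 0 → write ., move R, go to p2
p2 | ..0.[.]0..   read . → write 0, move R, go to p1
p1 | ..0.0[0]..   read 0 → write ., move R, go to p2
p2 | ..0.0.[.].   read . → write 0, move R, go to p1
p1 | ..0.0.0[.]   read . → write 0, move L, go to p0
p0 | ..0.0.[0]0   read 0 → write ., move L, go to p1
p1 | ..0.0[.].0   read . → write 0, move L, go to p0
p0 | ..0.[0]0.0   read 0 → write ., move L, go to p1
p1 | ..0[.].0.0   read . → write 0, move L, go to p0
p0 | ..[0]0.0.0   read 0 → write ., move L, go to p1
p1 | .[.].0.0.0   read . → write 0, move L, go to p0
p0 | [.]0.0.0.0   read . → write ., move R, go to p1
p1 | .[0].0.0.0   read 0 → write ., move R, go to p2
p2 | ..[.]0.0.0   read . → write 0, move R, go to p1
p1 | ..0[0].0.0   read 0 → write ., move R, go to p2
p2 | ..0.[.]0.0   read . → write 0, move R, go to p1
p1 | ..0.0[0].0   read 0 → write ., move R, go to p2
p2 | ..0.0.[.]0
After 36 steps: state p2, head at 5, tape 0.0..0.

state p2, head at 5, tape 0.0..0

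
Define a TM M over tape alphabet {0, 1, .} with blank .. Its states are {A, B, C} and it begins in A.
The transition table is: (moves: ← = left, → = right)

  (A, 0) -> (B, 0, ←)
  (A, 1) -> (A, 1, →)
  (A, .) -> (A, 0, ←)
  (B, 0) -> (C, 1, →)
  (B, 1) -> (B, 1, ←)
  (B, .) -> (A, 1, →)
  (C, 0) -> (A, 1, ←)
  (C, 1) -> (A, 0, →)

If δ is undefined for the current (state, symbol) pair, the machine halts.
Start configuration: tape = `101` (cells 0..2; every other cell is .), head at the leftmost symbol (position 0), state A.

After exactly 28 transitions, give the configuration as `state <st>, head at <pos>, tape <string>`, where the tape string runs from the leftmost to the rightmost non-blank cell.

A | ....[1]01   read 1 → write 1, move →, go to A
A | ....1[0]1   read 0 → write 0, move ←, go to B
B | ....[1]01   read 1 → write 1, move ←, go to B
B | ...[.]101   read . → write 1, move →, go to A
A | ...1[1]01   read 1 → write 1, move →, go to A
A | ...11[0]1   read 0 → write 0, move ←, go to B
B | ...1[1]01   read 1 → write 1, move ←, go to B
B | ...[1]101   read 1 → write 1, move ←, go to B
B | ..[.]1101   read . → write 1, move →, go to A
A | ..1[1]101   read 1 → write 1, move →, go to A
A | ..11[1]01   read 1 → write 1, move →, go to A
A | ..111[0]1   read 0 → write 0, move ←, go to B
B | ..11[1]01   read 1 → write 1, move ←, go to B
B | ..1[1]101   read 1 → write 1, move ←, go to B
B | ..[1]1101   read 1 → write 1, move ←, go to B
B | .[.]11101   read . → write 1, move →, go to A
A | .1[1]1101   read 1 → write 1, move →, go to A
A | .11[1]101   read 1 → write 1, move →, go to A
A | .111[1]01   read 1 → write 1, move →, go to A
A | .1111[0]1   read 0 → write 0, move ←, go to B
B | .111[1]01   read 1 → write 1, move ←, go to B
B | .11[1]101   read 1 → write 1, move ←, go to B
B | .1[1]1101   read 1 → write 1, move ←, go to B
B | .[1]11101   read 1 → write 1, move ←, go to B
B | [.]111101   read . → write 1, move →, go to A
A | 1[1]11101   read 1 → write 1, move →, go to A
A | 11[1]1101   read 1 → write 1, move →, go to A
A | 111[1]101   read 1 → write 1, move →, go to A
A | 1111[1]01
After 28 steps: state A, head at 0, tape 1111101.

state A, head at 0, tape 1111101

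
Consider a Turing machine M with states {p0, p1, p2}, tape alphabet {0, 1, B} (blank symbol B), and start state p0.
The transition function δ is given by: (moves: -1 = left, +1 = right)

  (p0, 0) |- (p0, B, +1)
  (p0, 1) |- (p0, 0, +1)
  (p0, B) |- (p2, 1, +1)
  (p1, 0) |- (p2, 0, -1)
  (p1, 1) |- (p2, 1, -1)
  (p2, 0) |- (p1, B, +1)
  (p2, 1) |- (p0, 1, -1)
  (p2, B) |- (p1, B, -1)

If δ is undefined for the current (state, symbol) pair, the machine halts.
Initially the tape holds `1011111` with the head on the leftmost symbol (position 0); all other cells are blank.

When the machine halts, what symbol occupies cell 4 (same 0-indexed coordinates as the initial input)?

state=p0 head=0 tape=[1]011111BB   (p0,1)→(p0,0,+1)
state=p0 head=1 tape=0[0]11111BB   (p0,0)→(p0,B,+1)
state=p0 head=2 tape=0B[1]1111BB   (p0,1)→(p0,0,+1)
state=p0 head=3 tape=0B0[1]111BB   (p0,1)→(p0,0,+1)
state=p0 head=4 tape=0B00[1]11BB   (p0,1)→(p0,0,+1)
state=p0 head=5 tape=0B000[1]1BB   (p0,1)→(p0,0,+1)
state=p0 head=6 tape=0B0000[1]BB   (p0,1)→(p0,0,+1)
state=p0 head=7 tape=0B00000[B]B   (p0,B)→(p2,1,+1)
state=p2 head=8 tape=0B000001[B]   (p2,B)→(p1,B,-1)
state=p1 head=7 tape=0B00000[1]B   (p1,1)→(p2,1,-1)
state=p2 head=6 tape=0B0000[0]1B   (p2,0)→(p1,B,+1)
state=p1 head=7 tape=0B0000B[1]B   (p1,1)→(p2,1,-1)
state=p2 head=6 tape=0B0000[B]1B   (p2,B)→(p1,B,-1)
state=p1 head=5 tape=0B000[0]B1B   (p1,0)→(p2,0,-1)
state=p2 head=4 tape=0B00[0]0B1B   (p2,0)→(p1,B,+1)
state=p1 head=5 tape=0B00B[0]B1B   (p1,0)→(p2,0,-1)
state=p2 head=4 tape=0B00[B]0B1B   (p2,B)→(p1,B,-1)
state=p1 head=3 tape=0B0[0]B0B1B   (p1,0)→(p2,0,-1)
state=p2 head=2 tape=0B[0]0B0B1B   (p2,0)→(p1,B,+1)
state=p1 head=3 tape=0BB[0]B0B1B   (p1,0)→(p2,0,-1)
state=p2 head=2 tape=0B[B]0B0B1B   (p2,B)→(p1,B,-1)
state=p1 head=1 tape=0[B]B0B0B1B
Cell 4 holds B when M halts.

B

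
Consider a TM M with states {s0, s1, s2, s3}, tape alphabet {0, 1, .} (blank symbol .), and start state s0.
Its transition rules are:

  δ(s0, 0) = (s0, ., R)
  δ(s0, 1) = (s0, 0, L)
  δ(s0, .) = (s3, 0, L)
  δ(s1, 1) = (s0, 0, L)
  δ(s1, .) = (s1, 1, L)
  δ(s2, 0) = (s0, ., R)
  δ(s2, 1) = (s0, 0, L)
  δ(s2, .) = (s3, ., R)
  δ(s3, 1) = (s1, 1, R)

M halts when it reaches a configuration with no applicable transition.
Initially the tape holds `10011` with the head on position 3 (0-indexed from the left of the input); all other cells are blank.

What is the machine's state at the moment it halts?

s3

s0 | 100[1]1   read 1 → write 0, move L, go to s0
s0 | 10[0]01   read 0 → write ., move R, go to s0
s0 | 10.[0]1   read 0 → write ., move R, go to s0
s0 | 10..[1]   read 1 → write 0, move L, go to s0
s0 | 10.[.]0   read . → write 0, move L, go to s3
s3 | 10[.]00
No transition is defined for (s3, .); M halts in state s3.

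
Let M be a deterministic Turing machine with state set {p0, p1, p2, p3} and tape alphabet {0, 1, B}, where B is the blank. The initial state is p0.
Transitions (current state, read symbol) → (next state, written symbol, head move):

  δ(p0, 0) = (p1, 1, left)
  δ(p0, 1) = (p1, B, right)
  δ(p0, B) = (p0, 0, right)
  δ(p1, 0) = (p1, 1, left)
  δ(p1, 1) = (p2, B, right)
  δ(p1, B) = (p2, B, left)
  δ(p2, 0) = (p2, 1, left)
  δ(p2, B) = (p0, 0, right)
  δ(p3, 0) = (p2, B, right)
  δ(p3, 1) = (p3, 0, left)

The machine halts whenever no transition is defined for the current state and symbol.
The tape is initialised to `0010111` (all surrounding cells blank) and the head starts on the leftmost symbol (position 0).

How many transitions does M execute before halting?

state=p0 head=0 tape=BBB[0]010111   (p0,0)→(p1,1,left)
state=p1 head=-1 tape=BB[B]1010111   (p1,B)→(p2,B,left)
state=p2 head=-2 tape=B[B]B1010111   (p2,B)→(p0,0,right)
state=p0 head=-1 tape=B0[B]1010111   (p0,B)→(p0,0,right)
state=p0 head=0 tape=B00[1]010111   (p0,1)→(p1,B,right)
state=p1 head=1 tape=B00B[0]10111   (p1,0)→(p1,1,left)
state=p1 head=0 tape=B00[B]110111   (p1,B)→(p2,B,left)
state=p2 head=-1 tape=B0[0]B110111   (p2,0)→(p2,1,left)
state=p2 head=-2 tape=B[0]1B110111   (p2,0)→(p2,1,left)
state=p2 head=-3 tape=[B]11B110111   (p2,B)→(p0,0,right)
state=p0 head=-2 tape=0[1]1B110111   (p0,1)→(p1,B,right)
state=p1 head=-1 tape=0B[1]B110111   (p1,1)→(p2,B,right)
state=p2 head=0 tape=0BB[B]110111   (p2,B)→(p0,0,right)
state=p0 head=1 tape=0BB0[1]10111   (p0,1)→(p1,B,right)
state=p1 head=2 tape=0BB0B[1]0111   (p1,1)→(p2,B,right)
state=p2 head=3 tape=0BB0BB[0]111   (p2,0)→(p2,1,left)
state=p2 head=2 tape=0BB0B[B]1111   (p2,B)→(p0,0,right)
state=p0 head=3 tape=0BB0B0[1]111   (p0,1)→(p1,B,right)
state=p1 head=4 tape=0BB0B0B[1]11   (p1,1)→(p2,B,right)
state=p2 head=5 tape=0BB0B0BB[1]1
M halts after 19 transitions.

19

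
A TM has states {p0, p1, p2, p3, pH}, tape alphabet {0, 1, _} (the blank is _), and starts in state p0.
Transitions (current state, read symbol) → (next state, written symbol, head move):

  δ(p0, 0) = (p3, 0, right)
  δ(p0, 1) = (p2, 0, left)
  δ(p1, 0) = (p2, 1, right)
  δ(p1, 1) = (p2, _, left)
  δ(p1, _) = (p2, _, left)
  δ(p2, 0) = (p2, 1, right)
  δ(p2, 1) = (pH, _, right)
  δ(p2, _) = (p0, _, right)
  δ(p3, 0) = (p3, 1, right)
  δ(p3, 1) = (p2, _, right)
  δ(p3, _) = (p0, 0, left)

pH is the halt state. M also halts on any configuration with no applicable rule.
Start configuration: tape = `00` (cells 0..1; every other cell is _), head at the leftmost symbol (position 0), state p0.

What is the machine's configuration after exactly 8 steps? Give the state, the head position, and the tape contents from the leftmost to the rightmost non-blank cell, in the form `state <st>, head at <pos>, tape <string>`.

p0 | [0]0___   read 0 → write 0, move right, go to p3
p3 | 0[0]___   read 0 → write 1, move right, go to p3
p3 | 01[_]__   read _ → write 0, move left, go to p0
p0 | 0[1]0__   read 1 → write 0, move left, go to p2
p2 | [0]00__   read 0 → write 1, move right, go to p2
p2 | 1[0]0__   read 0 → write 1, move right, go to p2
p2 | 11[0]__   read 0 → write 1, move right, go to p2
p2 | 111[_]_   read _ → write _, move right, go to p0
p0 | 111_[_]
After 8 steps: state p0, head at 4, tape 111.

state p0, head at 4, tape 111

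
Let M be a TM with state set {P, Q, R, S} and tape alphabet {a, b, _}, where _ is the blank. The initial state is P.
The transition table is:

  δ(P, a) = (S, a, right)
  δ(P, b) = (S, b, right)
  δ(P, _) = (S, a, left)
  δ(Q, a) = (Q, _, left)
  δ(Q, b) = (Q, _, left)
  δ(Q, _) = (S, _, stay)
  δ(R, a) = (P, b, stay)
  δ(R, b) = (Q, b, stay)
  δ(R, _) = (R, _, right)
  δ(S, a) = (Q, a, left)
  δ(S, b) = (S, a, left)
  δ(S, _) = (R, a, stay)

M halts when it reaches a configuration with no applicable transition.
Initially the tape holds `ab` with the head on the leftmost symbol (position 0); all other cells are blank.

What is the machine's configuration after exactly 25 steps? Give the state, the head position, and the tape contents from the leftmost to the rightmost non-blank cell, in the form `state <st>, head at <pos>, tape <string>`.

state P, head at -2, tape bb_aa

state=P head=0 tape=___[a]b   (P,a)→(S,a,right)
state=S head=1 tape=___a[b]   (S,b)→(S,a,left)
state=S head=0 tape=___[a]a   (S,a)→(Q,a,left)
state=Q head=-1 tape=__[_]aa   (Q,_)→(S,_,stay)
state=S head=-1 tape=__[_]aa   (S,_)→(R,a,stay)
state=R head=-1 tape=__[a]aa   (R,a)→(P,b,stay)
state=P head=-1 tape=__[b]aa   (P,b)→(S,b,right)
state=S head=0 tape=__b[a]a   (S,a)→(Q,a,left)
state=Q head=-1 tape=__[b]aa   (Q,b)→(Q,_,left)
state=Q head=-2 tape=_[_]_aa   (Q,_)→(S,_,stay)
state=S head=-2 tape=_[_]_aa   (S,_)→(R,a,stay)
state=R head=-2 tape=_[a]_aa   (R,a)→(P,b,stay)
state=P head=-2 tape=_[b]_aa   (P,b)→(S,b,right)
state=S head=-1 tape=_b[_]aa   (S,_)→(R,a,stay)
state=R head=-1 tape=_b[a]aa   (R,a)→(P,b,stay)
state=P head=-1 tape=_b[b]aa   (P,b)→(S,b,right)
state=S head=0 tape=_bb[a]a   (S,a)→(Q,a,left)
state=Q head=-1 tape=_b[b]aa   (Q,b)→(Q,_,left)
state=Q head=-2 tape=_[b]_aa   (Q,b)→(Q,_,left)
state=Q head=-3 tape=[_]__aa   (Q,_)→(S,_,stay)
state=S head=-3 tape=[_]__aa   (S,_)→(R,a,stay)
state=R head=-3 tape=[a]__aa   (R,a)→(P,b,stay)
state=P head=-3 tape=[b]__aa   (P,b)→(S,b,right)
state=S head=-2 tape=b[_]_aa   (S,_)→(R,a,stay)
state=R head=-2 tape=b[a]_aa   (R,a)→(P,b,stay)
state=P head=-2 tape=b[b]_aa
After 25 steps: state P, head at -2, tape bb_aa.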